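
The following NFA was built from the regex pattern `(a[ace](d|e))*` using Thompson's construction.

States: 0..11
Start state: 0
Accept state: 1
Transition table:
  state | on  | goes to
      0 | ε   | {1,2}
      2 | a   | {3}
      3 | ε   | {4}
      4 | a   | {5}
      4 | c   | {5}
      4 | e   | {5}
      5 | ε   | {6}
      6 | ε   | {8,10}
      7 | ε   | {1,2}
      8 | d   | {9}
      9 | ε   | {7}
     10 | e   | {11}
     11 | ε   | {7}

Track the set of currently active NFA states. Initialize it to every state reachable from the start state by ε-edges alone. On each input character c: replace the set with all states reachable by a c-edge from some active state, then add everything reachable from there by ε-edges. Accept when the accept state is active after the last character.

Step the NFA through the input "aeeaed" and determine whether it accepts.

S₀ = ε-closure({0}) = {0,1,2}
'a' @ 1: {3,4}
'e' @ 2: {5,6,8,10}
'e' @ 3: {1,2,7,11}  [accepting]
'a' @ 4: {3,4}
'e' @ 5: {5,6,8,10}
'd' @ 6: {1,2,7,9}  [accepting]
after full input: {1,2,7,9}  (accept=1 in)

Answer: ACCEPT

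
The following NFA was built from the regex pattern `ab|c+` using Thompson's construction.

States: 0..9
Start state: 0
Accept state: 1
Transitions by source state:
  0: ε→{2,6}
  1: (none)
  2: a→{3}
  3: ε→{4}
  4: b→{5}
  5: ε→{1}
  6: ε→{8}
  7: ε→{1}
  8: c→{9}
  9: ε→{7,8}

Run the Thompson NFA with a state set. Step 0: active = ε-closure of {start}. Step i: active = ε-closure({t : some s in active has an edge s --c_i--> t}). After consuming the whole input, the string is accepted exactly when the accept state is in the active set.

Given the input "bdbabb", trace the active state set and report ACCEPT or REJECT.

initial (ε-close {0}): {0,2,6,8}
'b' @ 1: {}  — no active states
rest 'dbabb' ignored (set empty)
end set {} — state 1 not in

Answer: REJECT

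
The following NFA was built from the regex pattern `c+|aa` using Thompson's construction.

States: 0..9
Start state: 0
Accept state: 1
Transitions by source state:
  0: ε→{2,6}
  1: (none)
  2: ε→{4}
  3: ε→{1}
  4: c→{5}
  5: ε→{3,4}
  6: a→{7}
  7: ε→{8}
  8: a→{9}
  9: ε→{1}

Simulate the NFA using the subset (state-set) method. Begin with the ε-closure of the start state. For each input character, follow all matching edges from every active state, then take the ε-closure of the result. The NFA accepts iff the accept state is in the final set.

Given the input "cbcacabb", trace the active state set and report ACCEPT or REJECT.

Answer: REJECT

Trace:
start: ε-closure({0}) = {0,2,4,6}
'c' @ 1: {1,3,4,5}  (accept∈set)
'b' @ 2: {}  — no active states
rest 'cacabb' ignored (set empty)
final: {}; accept 1 not in set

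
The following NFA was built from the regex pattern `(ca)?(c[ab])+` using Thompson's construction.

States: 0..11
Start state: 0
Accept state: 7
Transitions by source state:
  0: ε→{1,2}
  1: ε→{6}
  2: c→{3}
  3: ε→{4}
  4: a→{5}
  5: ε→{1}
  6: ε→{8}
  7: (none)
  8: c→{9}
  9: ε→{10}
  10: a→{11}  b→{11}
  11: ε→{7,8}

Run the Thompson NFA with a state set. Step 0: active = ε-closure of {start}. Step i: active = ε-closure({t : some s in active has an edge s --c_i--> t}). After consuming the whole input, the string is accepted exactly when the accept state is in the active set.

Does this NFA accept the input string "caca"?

start: ε-closure({0}) = {0,1,2,6,8}
'c' @ 1: {3,4,9,10}
'a' @ 2: {1,5,6,7,8,11}  ✓accept
'c' @ 3: {9,10}
'a' @ 4: {7,8,11}  ✓accept
final: {7,8,11}; accept 7 in set

Answer: ACCEPT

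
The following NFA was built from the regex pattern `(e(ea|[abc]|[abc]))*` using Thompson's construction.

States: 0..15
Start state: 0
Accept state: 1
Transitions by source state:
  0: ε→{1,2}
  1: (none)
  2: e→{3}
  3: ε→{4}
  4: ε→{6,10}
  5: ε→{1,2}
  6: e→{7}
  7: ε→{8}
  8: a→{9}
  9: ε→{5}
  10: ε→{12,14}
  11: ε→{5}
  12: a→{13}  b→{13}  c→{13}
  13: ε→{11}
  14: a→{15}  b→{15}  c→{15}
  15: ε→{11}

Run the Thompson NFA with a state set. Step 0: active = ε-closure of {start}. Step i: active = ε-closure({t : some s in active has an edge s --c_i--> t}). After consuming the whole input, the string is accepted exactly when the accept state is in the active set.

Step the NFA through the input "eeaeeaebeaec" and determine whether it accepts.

Answer: ACCEPT

Trace:
start: ε-closure({0}) = {0,1,2}
'e' @ 1: {3,4,6,10,12,14}
'e' @ 2: {7,8}
'a' @ 3: {1,2,5,9}  [accepting]
'e' @ 4: {3,4,6,10,12,14}
'e' @ 5: {7,8}
'a' @ 6: {1,2,5,9}  [accepting]
'e' @ 7: {3,4,6,10,12,14}
'b' @ 8: {1,2,5,11,13,15}  [accepting]
'e' @ 9: {3,4,6,10,12,14}
'a' @ 10: {1,2,5,11,13,15}  [accepting]
'e' @ 11: {3,4,6,10,12,14}
'c' @ 12: {1,2,5,11,13,15}  [accepting]
end set {1,2,5,11,13,15} — state 1 in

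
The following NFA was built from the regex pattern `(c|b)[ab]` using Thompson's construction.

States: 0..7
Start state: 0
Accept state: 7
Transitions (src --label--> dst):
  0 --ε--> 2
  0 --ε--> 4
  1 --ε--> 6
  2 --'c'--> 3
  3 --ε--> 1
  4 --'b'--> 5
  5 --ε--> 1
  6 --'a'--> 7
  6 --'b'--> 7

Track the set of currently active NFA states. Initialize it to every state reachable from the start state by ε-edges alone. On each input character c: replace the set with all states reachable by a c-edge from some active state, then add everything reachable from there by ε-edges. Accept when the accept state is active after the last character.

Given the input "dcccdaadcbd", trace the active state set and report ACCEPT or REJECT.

Answer: REJECT

Steps:
initial (ε-close {0}): {0,2,4}
'd' @ 1: {}  — no active states
rest 'cccdaadcbd' ignored (set empty)
final: {}; accept 7 not in set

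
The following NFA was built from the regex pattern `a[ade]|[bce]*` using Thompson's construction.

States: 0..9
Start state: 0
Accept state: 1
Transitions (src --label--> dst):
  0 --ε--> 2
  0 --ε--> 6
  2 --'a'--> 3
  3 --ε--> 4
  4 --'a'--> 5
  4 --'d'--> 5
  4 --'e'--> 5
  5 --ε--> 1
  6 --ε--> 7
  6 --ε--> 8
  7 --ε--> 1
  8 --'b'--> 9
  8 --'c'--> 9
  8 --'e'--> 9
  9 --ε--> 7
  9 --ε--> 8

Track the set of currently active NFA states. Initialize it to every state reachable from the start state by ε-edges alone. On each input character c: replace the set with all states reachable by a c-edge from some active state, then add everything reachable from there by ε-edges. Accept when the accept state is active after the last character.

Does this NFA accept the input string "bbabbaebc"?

Answer: REJECT

Derivation:
start: ε-closure({0}) = {0,1,2,6,7,8}
'b' @ 1: {1,7,8,9}  [accepting]
'b' @ 2: {1,7,8,9}  [accepting]
'a' @ 3: {}  — state set empty
rest 'bbaebc' ignored (set empty)
end set {} — state 1 not in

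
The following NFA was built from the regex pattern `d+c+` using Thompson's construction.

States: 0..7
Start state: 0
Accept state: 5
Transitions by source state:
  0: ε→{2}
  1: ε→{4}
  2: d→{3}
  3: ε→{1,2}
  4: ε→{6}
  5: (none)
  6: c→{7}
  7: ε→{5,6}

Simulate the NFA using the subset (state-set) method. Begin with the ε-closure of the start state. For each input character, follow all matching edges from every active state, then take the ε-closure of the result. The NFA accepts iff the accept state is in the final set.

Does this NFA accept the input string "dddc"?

S₀ = ε-closure({0}) = {0,2}
'd' @ 1: {1,2,3,4,6}
'd' @ 2: {1,2,3,4,6}
'd' @ 3: {1,2,3,4,6}
'c' @ 4: {5,6,7}  [accepting]
end set {5,6,7} — state 5 in

Answer: ACCEPT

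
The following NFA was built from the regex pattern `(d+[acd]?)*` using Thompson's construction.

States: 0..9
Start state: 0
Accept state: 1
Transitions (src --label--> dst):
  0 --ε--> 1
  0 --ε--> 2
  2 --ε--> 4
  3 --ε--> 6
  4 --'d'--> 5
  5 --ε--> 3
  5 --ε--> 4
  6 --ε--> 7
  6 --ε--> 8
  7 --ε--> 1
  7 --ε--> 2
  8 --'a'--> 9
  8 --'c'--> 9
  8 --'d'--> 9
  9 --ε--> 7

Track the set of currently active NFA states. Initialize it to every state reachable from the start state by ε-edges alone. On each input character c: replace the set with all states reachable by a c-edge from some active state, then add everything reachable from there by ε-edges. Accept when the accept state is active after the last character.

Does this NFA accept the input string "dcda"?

Answer: ACCEPT

Trace:
S₀ = ε-closure({0}) = {0,1,2,4}
'd' @ 1: {1,2,3,4,5,6,7,8}  ✓accept
'c' @ 2: {1,2,4,7,9}  ✓accept
'd' @ 3: {1,2,3,4,5,6,7,8}  ✓accept
'a' @ 4: {1,2,4,7,9}  ✓accept
end set {1,2,4,7,9} — state 1 in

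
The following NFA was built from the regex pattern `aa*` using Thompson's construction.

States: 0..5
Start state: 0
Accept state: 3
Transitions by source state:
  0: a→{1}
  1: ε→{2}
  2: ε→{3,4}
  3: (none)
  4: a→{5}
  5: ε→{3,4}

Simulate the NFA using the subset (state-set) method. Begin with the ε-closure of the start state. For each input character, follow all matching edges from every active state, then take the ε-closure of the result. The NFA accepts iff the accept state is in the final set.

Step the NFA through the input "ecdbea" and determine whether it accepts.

Answer: REJECT

Steps:
start: ε-closure({0}) = {0}
'e' @ 1: {}  — state set empty
rest 'cdbea' ignored (set empty)
after full input: {}  (accept=3 not in)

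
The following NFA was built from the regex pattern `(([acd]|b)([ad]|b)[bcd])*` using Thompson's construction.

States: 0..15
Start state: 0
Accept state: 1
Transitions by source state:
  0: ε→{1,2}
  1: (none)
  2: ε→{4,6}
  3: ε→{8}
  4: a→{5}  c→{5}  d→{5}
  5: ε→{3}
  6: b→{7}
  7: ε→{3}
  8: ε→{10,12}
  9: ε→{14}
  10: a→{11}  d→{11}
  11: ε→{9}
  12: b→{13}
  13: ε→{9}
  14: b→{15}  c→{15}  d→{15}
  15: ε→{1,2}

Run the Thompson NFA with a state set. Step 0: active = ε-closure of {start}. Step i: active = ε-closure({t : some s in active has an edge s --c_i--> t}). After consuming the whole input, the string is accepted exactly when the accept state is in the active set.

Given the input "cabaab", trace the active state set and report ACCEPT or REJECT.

Answer: ACCEPT

Steps:
initial (ε-close {0}): {0,1,2,4,6}
'c' @ 1: {3,5,8,10,12}
'a' @ 2: {9,11,14}
'b' @ 3: {1,2,4,6,15}  ✓accept
'a' @ 4: {3,5,8,10,12}
'a' @ 5: {9,11,14}
'b' @ 6: {1,2,4,6,15}  ✓accept
end set {1,2,4,6,15} — state 1 in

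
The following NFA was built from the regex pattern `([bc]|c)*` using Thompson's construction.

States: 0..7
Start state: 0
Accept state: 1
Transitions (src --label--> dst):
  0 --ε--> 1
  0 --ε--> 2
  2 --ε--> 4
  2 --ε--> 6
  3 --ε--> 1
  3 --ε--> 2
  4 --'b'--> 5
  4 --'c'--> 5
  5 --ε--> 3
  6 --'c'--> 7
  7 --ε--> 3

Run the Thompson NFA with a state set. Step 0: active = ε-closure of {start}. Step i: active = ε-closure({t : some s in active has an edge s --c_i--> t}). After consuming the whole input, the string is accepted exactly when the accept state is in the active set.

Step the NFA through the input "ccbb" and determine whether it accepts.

S₀ = ε-closure({0}) = {0,1,2,4,6}
'c' @ 1: {1,2,3,4,5,6,7}  (accept∈set)
'c' @ 2: {1,2,3,4,5,6,7}  (accept∈set)
'b' @ 3: {1,2,3,4,5,6}  (accept∈set)
'b' @ 4: {1,2,3,4,5,6}  (accept∈set)
end set {1,2,3,4,5,6} — state 1 in

Answer: ACCEPT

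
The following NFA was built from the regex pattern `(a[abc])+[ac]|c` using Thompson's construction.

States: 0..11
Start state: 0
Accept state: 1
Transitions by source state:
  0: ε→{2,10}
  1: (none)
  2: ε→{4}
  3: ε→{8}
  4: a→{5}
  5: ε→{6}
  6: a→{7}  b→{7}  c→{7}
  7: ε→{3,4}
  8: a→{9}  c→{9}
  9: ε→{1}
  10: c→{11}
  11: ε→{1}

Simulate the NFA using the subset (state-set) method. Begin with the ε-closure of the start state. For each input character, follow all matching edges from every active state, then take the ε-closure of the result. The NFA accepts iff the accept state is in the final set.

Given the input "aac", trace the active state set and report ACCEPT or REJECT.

start: ε-closure({0}) = {0,2,4,10}
'a' @ 1: {5,6}
'a' @ 2: {3,4,7,8}
'c' @ 3: {1,9}  (accept∈set)
end set {1,9} — state 1 in

Answer: ACCEPT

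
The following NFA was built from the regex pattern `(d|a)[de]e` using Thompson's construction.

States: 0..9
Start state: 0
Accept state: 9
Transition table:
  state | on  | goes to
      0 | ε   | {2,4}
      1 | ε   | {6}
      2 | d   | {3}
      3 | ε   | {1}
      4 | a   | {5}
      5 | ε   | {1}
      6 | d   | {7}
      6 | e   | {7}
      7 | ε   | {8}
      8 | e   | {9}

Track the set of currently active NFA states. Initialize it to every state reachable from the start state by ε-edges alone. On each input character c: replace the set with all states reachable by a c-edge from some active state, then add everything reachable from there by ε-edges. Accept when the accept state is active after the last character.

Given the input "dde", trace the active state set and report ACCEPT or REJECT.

start: ε-closure({0}) = {0,2,4}
'd' @ 1: {1,3,6}
'd' @ 2: {7,8}
'e' @ 3: {9}  (accept∈set)
after full input: {9}  (accept=9 in)

Answer: ACCEPT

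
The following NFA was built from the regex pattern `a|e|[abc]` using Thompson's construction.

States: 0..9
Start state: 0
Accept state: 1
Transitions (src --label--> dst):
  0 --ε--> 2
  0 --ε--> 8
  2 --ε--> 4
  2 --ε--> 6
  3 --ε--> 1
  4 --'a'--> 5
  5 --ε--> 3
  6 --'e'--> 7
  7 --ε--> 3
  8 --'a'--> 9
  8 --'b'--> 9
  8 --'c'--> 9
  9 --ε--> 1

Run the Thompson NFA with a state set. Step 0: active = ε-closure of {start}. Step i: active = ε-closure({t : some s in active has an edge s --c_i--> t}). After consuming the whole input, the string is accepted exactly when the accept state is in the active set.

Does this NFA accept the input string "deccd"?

Answer: REJECT

Derivation:
S₀ = ε-closure({0}) = {0,2,4,6,8}
'd' @ 1: {}  — dead — no transitions
rest 'eccd' ignored (set empty)
final: {}; accept 1 not in set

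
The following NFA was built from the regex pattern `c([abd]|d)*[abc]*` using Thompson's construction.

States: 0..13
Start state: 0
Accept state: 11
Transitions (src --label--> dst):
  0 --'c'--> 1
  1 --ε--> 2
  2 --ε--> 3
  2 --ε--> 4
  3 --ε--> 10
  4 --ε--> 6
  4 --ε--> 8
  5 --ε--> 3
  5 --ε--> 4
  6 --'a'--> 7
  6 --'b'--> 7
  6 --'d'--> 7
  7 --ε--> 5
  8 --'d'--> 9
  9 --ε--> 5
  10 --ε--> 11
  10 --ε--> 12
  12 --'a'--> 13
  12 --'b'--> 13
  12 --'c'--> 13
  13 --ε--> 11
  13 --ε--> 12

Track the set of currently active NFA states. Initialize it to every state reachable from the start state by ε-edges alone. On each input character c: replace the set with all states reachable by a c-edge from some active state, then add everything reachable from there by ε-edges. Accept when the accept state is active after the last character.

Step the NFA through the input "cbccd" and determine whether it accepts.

Answer: REJECT

Trace:
S₀ = ε-closure({0}) = {0}
'c' @ 1: {1,2,3,4,6,8,10,11,12}  [accepting]
'b' @ 2: {3,4,5,6,7,8,10,11,12,13}  [accepting]
'c' @ 3: {11,12,13}  [accepting]
'c' @ 4: {11,12,13}  [accepting]
'd' @ 5: {}  — dead — no transitions
after full input: {}  (accept=11 not in)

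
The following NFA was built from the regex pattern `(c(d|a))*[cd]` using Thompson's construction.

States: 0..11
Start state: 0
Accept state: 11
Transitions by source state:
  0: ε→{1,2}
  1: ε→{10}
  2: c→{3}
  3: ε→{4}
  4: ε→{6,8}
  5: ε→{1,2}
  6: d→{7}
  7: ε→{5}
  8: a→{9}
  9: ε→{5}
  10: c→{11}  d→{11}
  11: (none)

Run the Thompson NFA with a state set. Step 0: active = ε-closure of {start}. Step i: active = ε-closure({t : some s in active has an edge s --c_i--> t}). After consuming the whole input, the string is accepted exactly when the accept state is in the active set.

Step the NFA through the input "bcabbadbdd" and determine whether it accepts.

initial (ε-close {0}): {0,1,2,10}
'b' @ 1: {}  — no active states
rest 'cabbadbdd' ignored (set empty)
final: {}; accept 11 not in set

Answer: REJECT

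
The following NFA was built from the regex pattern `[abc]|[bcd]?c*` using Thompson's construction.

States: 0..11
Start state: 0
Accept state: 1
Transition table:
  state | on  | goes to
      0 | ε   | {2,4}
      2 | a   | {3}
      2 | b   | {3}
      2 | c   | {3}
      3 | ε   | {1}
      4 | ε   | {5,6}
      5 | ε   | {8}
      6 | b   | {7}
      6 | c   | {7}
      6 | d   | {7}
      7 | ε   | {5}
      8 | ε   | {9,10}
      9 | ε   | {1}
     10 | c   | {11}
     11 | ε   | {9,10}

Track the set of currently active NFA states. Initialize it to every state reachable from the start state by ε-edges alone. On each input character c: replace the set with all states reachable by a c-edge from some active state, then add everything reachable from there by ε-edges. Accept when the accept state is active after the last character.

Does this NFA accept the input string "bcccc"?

Answer: ACCEPT

Steps:
initial (ε-close {0}): {0,1,2,4,5,6,8,9,10}
'b' @ 1: {1,3,5,7,8,9,10}  (accept∈set)
'c' @ 2: {1,9,10,11}  (accept∈set)
'c' @ 3: {1,9,10,11}  (accept∈set)
'c' @ 4: {1,9,10,11}  (accept∈set)
'c' @ 5: {1,9,10,11}  (accept∈set)
final: {1,9,10,11}; accept 1 in set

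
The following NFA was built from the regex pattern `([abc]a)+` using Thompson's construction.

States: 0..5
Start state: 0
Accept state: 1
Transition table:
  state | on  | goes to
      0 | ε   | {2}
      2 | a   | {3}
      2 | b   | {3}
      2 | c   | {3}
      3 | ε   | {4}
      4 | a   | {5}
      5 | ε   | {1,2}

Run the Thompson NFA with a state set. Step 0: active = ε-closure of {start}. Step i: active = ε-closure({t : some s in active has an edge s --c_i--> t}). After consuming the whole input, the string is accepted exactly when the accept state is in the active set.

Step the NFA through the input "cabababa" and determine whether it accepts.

initial (ε-close {0}): {0,2}
'c' @ 1: {3,4}
'a' @ 2: {1,2,5}  ✓accept
'b' @ 3: {3,4}
'a' @ 4: {1,2,5}  ✓accept
'b' @ 5: {3,4}
'a' @ 6: {1,2,5}  ✓accept
'b' @ 7: {3,4}
'a' @ 8: {1,2,5}  ✓accept
after full input: {1,2,5}  (accept=1 in)

Answer: ACCEPT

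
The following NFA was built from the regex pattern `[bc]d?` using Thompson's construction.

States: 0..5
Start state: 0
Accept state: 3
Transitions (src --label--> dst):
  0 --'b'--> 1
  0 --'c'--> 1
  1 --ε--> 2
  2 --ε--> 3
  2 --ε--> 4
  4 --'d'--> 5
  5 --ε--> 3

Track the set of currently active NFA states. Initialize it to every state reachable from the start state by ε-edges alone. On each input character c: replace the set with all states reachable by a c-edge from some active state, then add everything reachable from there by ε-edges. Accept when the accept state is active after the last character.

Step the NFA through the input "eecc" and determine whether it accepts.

S₀ = ε-closure({0}) = {0}
'e' @ 1: {}  — state set empty
rest 'ecc' ignored (set empty)
final: {}; accept 3 not in set

Answer: REJECT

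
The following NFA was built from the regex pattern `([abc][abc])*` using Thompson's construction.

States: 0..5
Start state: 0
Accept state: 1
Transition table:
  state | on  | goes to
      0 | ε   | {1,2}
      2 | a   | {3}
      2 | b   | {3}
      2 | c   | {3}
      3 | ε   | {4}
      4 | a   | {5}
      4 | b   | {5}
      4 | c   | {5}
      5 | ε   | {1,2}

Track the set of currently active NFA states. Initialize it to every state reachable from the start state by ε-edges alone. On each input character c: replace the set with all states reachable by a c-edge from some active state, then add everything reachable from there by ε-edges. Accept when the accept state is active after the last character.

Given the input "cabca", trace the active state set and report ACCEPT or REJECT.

S₀ = ε-closure({0}) = {0,1,2}
'c' @ 1: {3,4}
'a' @ 2: {1,2,5}  [accepting]
'b' @ 3: {3,4}
'c' @ 4: {1,2,5}  [accepting]
'a' @ 5: {3,4}
end set {3,4} — state 1 not in

Answer: REJECT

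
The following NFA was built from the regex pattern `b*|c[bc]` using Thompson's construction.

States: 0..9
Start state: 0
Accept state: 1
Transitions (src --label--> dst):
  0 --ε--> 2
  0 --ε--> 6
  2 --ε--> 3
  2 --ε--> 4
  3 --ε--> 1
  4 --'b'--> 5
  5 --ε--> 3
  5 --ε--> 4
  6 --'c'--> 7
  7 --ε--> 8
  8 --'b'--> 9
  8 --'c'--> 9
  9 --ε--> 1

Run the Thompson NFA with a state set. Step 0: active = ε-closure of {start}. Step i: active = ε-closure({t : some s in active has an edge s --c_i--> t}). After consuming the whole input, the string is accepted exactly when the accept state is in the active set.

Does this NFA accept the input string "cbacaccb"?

Answer: REJECT

Derivation:
initial (ε-close {0}): {0,1,2,3,4,6}
'c' @ 1: {7,8}
'b' @ 2: {1,9}  ✓accept
'a' @ 3: {}  — no active states
rest 'caccb' ignored (set empty)
after full input: {}  (accept=1 not in)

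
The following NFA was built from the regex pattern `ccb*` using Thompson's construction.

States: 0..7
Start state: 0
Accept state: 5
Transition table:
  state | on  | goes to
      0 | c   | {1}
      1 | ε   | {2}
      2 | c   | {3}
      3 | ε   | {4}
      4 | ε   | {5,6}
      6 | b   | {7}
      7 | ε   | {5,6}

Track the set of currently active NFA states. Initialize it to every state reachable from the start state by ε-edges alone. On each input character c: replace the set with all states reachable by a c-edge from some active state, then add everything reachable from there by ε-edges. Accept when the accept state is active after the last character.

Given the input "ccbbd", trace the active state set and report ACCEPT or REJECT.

start: ε-closure({0}) = {0}
'c' @ 1: {1,2}
'c' @ 2: {3,4,5,6}  (accept∈set)
'b' @ 3: {5,6,7}  (accept∈set)
'b' @ 4: {5,6,7}  (accept∈set)
'd' @ 5: {}  — state set empty
final: {}; accept 5 not in set

Answer: REJECT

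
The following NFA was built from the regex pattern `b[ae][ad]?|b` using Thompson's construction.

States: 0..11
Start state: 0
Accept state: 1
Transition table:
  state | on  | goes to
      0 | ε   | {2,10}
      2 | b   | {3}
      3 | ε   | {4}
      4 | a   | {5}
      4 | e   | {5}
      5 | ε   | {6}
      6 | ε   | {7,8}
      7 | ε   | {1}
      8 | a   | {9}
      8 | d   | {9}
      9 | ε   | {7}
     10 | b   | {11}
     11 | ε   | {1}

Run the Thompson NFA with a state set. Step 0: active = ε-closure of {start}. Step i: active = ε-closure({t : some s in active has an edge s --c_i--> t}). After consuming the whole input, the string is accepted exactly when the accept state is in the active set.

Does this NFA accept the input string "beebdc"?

S₀ = ε-closure({0}) = {0,2,10}
'b' @ 1: {1,3,4,11}  (accept∈set)
'e' @ 2: {1,5,6,7,8}  (accept∈set)
'e' @ 3: {}  — state set empty
rest 'bdc' ignored (set empty)
final: {}; accept 1 not in set

Answer: REJECT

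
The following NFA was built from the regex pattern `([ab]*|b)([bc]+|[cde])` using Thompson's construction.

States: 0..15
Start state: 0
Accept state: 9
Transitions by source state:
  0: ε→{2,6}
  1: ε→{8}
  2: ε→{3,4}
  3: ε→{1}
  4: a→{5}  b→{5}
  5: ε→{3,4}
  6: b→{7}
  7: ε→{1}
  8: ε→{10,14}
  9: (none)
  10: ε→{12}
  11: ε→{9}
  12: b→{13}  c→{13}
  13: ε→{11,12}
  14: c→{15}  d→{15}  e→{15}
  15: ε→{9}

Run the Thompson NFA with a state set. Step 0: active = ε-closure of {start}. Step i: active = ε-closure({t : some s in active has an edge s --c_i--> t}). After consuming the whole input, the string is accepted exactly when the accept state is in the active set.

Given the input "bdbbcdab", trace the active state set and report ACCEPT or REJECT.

S₀ = ε-closure({0}) = {0,1,2,3,4,6,8,10,12,14}
'b' @ 1: {1,3,4,5,7,8,9,10,11,12,13,14}  [accepting]
'd' @ 2: {9,15}  [accepting]
'b' @ 3: {}  — state set empty
rest 'bcdab' ignored (set empty)
after full input: {}  (accept=9 not in)

Answer: REJECT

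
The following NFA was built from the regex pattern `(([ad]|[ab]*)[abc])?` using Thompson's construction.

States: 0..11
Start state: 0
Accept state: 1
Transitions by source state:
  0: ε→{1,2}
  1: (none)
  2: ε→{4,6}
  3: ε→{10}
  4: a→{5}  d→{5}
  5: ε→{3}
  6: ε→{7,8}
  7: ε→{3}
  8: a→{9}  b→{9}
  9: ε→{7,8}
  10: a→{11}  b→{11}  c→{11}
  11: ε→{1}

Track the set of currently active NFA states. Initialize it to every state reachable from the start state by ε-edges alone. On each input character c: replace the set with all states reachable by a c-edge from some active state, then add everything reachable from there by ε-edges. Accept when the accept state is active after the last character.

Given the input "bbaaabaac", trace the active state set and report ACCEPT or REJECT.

Answer: ACCEPT

Derivation:
S₀ = ε-closure({0}) = {0,1,2,3,4,6,7,8,10}
'b' @ 1: {1,3,7,8,9,10,11}  [accepting]
'b' @ 2: {1,3,7,8,9,10,11}  [accepting]
'a' @ 3: {1,3,7,8,9,10,11}  [accepting]
'a' @ 4: {1,3,7,8,9,10,11}  [accepting]
'a' @ 5: {1,3,7,8,9,10,11}  [accepting]
'b' @ 6: {1,3,7,8,9,10,11}  [accepting]
'a' @ 7: {1,3,7,8,9,10,11}  [accepting]
'a' @ 8: {1,3,7,8,9,10,11}  [accepting]
'c' @ 9: {1,11}  [accepting]
end set {1,11} — state 1 in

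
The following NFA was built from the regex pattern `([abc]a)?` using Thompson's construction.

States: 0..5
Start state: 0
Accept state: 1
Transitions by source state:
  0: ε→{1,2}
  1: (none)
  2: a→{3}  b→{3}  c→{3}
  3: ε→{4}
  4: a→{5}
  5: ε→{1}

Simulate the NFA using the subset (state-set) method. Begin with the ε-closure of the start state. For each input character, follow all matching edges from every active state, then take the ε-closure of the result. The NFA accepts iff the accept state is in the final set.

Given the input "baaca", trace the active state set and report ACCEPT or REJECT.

Answer: REJECT

Steps:
start: ε-closure({0}) = {0,1,2}
'b' @ 1: {3,4}
'a' @ 2: {1,5}  [accepting]
'a' @ 3: {}  — dead — no transitions
rest 'ca' ignored (set empty)
end set {} — state 1 not in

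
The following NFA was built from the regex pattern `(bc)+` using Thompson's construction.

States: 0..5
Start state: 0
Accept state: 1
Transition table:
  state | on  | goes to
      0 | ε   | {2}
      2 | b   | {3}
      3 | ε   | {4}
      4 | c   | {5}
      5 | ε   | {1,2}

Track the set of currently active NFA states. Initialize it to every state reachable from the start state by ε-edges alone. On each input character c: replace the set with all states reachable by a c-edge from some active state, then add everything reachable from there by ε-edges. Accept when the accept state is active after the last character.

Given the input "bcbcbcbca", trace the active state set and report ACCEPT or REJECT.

initial (ε-close {0}): {0,2}
'b' @ 1: {3,4}
'c' @ 2: {1,2,5}  (accept∈set)
'b' @ 3: {3,4}
'c' @ 4: {1,2,5}  (accept∈set)
'b' @ 5: {3,4}
'c' @ 6: {1,2,5}  (accept∈set)
'b' @ 7: {3,4}
'c' @ 8: {1,2,5}  (accept∈set)
'a' @ 9: {}  — no active states
final: {}; accept 1 not in set

Answer: REJECT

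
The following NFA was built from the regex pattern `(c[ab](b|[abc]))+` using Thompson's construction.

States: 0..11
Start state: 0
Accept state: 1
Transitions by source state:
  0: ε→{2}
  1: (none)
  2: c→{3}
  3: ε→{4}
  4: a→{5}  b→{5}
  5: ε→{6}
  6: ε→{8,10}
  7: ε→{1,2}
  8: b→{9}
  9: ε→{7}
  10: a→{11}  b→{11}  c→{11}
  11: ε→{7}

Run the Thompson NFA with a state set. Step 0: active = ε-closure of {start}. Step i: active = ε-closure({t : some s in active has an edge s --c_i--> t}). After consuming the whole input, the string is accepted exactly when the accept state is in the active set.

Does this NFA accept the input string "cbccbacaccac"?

S₀ = ε-closure({0}) = {0,2}
'c' @ 1: {3,4}
'b' @ 2: {5,6,8,10}
'c' @ 3: {1,2,7,11}  [accepting]
'c' @ 4: {3,4}
'b' @ 5: {5,6,8,10}
'a' @ 6: {1,2,7,11}  [accepting]
'c' @ 7: {3,4}
'a' @ 8: {5,6,8,10}
'c' @ 9: {1,2,7,11}  [accepting]
'c' @ 10: {3,4}
'a' @ 11: {5,6,8,10}
'c' @ 12: {1,2,7,11}  [accepting]
end set {1,2,7,11} — state 1 in

Answer: ACCEPT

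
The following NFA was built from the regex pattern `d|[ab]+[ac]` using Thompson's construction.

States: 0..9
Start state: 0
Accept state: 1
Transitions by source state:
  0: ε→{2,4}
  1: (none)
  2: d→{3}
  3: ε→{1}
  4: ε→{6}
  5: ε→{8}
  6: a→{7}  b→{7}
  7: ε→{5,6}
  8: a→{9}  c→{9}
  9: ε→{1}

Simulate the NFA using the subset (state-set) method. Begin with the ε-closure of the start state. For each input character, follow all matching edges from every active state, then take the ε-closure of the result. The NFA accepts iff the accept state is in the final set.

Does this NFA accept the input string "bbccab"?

S₀ = ε-closure({0}) = {0,2,4,6}
'b' @ 1: {5,6,7,8}
'b' @ 2: {5,6,7,8}
'c' @ 3: {1,9}  (accept∈set)
'c' @ 4: {}  — dead — no transitions
rest 'ab' ignored (set empty)
after full input: {}  (accept=1 not in)

Answer: REJECT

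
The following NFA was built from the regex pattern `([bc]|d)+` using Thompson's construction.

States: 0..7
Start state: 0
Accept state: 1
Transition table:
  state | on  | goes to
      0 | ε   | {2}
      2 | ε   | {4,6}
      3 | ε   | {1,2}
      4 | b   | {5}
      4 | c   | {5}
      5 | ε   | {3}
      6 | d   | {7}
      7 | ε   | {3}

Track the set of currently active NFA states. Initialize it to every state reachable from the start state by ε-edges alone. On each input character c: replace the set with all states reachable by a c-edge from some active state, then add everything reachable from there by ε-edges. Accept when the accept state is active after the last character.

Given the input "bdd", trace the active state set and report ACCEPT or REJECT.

start: ε-closure({0}) = {0,2,4,6}
'b' @ 1: {1,2,3,4,5,6}  (accept∈set)
'd' @ 2: {1,2,3,4,6,7}  (accept∈set)
'd' @ 3: {1,2,3,4,6,7}  (accept∈set)
after full input: {1,2,3,4,6,7}  (accept=1 in)

Answer: ACCEPT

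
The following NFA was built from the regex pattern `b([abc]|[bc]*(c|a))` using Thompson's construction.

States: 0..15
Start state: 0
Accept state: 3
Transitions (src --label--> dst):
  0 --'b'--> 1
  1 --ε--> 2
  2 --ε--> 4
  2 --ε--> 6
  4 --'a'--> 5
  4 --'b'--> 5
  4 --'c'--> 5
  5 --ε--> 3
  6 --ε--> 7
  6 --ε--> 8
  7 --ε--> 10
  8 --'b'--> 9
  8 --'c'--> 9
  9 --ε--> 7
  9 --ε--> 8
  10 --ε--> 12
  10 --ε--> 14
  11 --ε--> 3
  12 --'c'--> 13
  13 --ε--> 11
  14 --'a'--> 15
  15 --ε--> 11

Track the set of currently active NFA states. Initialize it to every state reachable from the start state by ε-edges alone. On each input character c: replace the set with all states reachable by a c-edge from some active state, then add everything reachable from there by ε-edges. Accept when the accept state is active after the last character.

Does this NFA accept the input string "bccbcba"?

start: ε-closure({0}) = {0}
'b' @ 1: {1,2,4,6,7,8,10,12,14}
'c' @ 2: {3,5,7,8,9,10,11,12,13,14}  (accept∈set)
'c' @ 3: {3,7,8,9,10,11,12,13,14}  (accept∈set)
'b' @ 4: {7,8,9,10,12,14}
'c' @ 5: {3,7,8,9,10,11,12,13,14}  (accept∈set)
'b' @ 6: {7,8,9,10,12,14}
'a' @ 7: {3,11,15}  (accept∈set)
final: {3,11,15}; accept 3 in set

Answer: ACCEPT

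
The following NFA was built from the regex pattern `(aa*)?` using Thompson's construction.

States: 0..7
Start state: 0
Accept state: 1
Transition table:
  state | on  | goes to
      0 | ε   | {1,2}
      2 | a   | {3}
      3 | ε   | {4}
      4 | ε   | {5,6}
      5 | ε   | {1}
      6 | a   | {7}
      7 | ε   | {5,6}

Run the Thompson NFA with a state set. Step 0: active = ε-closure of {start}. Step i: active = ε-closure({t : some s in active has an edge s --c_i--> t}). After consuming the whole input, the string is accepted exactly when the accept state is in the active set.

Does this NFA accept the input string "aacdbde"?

S₀ = ε-closure({0}) = {0,1,2}
'a' @ 1: {1,3,4,5,6}  (accept∈set)
'a' @ 2: {1,5,6,7}  (accept∈set)
'c' @ 3: {}  — state set empty
rest 'dbde' ignored (set empty)
final: {}; accept 1 not in set

Answer: REJECT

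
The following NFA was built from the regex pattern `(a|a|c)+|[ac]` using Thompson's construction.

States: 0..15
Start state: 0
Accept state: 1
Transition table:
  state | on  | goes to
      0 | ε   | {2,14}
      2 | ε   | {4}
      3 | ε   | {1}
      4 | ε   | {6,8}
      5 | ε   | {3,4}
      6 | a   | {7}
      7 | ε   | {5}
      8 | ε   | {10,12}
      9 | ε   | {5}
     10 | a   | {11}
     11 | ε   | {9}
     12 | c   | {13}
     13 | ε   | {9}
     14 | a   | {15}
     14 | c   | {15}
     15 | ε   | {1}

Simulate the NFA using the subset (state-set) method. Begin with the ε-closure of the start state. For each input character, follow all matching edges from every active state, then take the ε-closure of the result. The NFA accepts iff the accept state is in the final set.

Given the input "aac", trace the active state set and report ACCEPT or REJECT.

Answer: ACCEPT

Steps:
initial (ε-close {0}): {0,2,4,6,8,10,12,14}
'a' @ 1: {1,3,4,5,6,7,8,9,10,11,12,15}  (accept∈set)
'a' @ 2: {1,3,4,5,6,7,8,9,10,11,12}  (accept∈set)
'c' @ 3: {1,3,4,5,6,8,9,10,12,13}  (accept∈set)
final: {1,3,4,5,6,8,9,10,12,13}; accept 1 in set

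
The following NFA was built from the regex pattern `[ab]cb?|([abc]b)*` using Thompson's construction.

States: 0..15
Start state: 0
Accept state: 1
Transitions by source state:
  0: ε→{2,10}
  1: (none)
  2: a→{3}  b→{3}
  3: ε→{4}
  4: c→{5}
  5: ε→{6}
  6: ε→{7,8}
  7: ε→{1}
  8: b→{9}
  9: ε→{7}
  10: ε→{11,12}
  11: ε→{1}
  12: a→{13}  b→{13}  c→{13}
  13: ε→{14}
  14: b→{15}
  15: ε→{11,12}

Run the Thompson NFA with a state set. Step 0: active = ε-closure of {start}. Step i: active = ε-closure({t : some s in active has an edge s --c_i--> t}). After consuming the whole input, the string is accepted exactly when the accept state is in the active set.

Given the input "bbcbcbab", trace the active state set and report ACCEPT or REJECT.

start: ε-closure({0}) = {0,1,2,10,11,12}
'b' @ 1: {3,4,13,14}
'b' @ 2: {1,11,12,15}  (accept∈set)
'c' @ 3: {13,14}
'b' @ 4: {1,11,12,15}  (accept∈set)
'c' @ 5: {13,14}
'b' @ 6: {1,11,12,15}  (accept∈set)
'a' @ 7: {13,14}
'b' @ 8: {1,11,12,15}  (accept∈set)
end set {1,11,12,15} — state 1 in

Answer: ACCEPT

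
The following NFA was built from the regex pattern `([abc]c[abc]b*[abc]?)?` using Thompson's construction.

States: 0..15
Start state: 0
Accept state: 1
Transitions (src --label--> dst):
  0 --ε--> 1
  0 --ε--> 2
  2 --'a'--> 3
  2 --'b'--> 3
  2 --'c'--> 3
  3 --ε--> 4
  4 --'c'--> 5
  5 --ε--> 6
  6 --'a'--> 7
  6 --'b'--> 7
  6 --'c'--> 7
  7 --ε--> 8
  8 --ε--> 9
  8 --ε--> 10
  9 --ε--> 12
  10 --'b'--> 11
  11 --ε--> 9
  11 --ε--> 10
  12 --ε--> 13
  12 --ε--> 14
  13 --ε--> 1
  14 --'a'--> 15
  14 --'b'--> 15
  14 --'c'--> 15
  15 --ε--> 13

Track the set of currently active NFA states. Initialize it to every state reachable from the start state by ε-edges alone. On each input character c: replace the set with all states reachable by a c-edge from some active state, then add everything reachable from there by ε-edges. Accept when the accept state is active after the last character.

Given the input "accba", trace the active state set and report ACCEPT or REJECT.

Answer: ACCEPT

Trace:
S₀ = ε-closure({0}) = {0,1,2}
'a' @ 1: {3,4}
'c' @ 2: {5,6}
'c' @ 3: {1,7,8,9,10,12,13,14}  ✓accept
'b' @ 4: {1,9,10,11,12,13,14,15}  ✓accept
'a' @ 5: {1,13,15}  ✓accept
after full input: {1,13,15}  (accept=1 in)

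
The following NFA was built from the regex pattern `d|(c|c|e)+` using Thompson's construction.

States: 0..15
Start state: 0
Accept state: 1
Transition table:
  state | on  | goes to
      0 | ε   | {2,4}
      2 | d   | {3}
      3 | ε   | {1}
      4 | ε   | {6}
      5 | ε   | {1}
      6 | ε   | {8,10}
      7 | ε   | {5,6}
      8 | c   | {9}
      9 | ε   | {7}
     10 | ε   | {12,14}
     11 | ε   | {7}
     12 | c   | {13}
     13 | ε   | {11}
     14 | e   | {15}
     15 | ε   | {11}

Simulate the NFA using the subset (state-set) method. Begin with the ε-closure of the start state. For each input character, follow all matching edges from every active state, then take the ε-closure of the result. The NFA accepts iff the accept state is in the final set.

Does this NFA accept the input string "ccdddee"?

Answer: REJECT

Derivation:
S₀ = ε-closure({0}) = {0,2,4,6,8,10,12,14}
'c' @ 1: {1,5,6,7,8,9,10,11,12,13,14}  [accepting]
'c' @ 2: {1,5,6,7,8,9,10,11,12,13,14}  [accepting]
'd' @ 3: {}  — no active states
rest 'ddee' ignored (set empty)
final: {}; accept 1 not in set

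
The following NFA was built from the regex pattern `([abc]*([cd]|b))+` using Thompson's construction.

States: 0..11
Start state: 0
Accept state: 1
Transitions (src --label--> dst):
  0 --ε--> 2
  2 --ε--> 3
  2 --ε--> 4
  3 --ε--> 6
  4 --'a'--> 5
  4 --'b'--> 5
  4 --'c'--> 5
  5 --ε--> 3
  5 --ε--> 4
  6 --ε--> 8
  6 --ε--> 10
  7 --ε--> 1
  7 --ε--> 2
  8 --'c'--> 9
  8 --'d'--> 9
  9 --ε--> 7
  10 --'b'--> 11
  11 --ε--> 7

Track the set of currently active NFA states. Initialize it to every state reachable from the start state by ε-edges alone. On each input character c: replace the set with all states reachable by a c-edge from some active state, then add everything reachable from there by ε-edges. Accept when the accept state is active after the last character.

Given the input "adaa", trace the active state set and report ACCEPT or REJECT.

start: ε-closure({0}) = {0,2,3,4,6,8,10}
'a' @ 1: {3,4,5,6,8,10}
'd' @ 2: {1,2,3,4,6,7,8,9,10}  (accept∈set)
'a' @ 3: {3,4,5,6,8,10}
'a' @ 4: {3,4,5,6,8,10}
end set {3,4,5,6,8,10} — state 1 not in

Answer: REJECT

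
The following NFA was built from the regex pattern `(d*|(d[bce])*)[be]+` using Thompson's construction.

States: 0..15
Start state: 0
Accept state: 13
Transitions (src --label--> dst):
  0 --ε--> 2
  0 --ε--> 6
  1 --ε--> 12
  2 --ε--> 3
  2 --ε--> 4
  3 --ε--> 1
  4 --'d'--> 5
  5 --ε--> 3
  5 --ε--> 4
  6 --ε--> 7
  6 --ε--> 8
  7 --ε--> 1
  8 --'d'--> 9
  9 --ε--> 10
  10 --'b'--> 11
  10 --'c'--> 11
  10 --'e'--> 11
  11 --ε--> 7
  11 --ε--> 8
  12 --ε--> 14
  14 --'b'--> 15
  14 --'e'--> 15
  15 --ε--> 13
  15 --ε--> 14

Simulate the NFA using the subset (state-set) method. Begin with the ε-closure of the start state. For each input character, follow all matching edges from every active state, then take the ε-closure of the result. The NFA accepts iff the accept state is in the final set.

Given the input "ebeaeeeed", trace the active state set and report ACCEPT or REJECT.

Answer: REJECT

Steps:
start: ε-closure({0}) = {0,1,2,3,4,6,7,8,12,14}
'e' @ 1: {13,14,15}  [accepting]
'b' @ 2: {13,14,15}  [accepting]
'e' @ 3: {13,14,15}  [accepting]
'a' @ 4: {}  — dead — no transitions
rest 'eeeed' ignored (set empty)
end set {} — state 13 not in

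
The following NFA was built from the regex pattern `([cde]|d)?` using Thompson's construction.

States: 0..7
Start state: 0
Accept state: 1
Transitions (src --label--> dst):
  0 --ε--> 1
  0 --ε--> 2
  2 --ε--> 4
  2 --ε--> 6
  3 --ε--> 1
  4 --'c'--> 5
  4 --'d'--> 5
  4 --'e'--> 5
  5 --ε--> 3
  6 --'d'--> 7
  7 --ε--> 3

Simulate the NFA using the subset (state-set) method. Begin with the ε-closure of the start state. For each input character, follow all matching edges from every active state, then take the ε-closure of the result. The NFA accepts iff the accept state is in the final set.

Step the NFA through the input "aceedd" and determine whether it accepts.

Answer: REJECT

Trace:
initial (ε-close {0}): {0,1,2,4,6}
'a' @ 1: {}  — dead — no transitions
rest 'ceedd' ignored (set empty)
end set {} — state 1 not in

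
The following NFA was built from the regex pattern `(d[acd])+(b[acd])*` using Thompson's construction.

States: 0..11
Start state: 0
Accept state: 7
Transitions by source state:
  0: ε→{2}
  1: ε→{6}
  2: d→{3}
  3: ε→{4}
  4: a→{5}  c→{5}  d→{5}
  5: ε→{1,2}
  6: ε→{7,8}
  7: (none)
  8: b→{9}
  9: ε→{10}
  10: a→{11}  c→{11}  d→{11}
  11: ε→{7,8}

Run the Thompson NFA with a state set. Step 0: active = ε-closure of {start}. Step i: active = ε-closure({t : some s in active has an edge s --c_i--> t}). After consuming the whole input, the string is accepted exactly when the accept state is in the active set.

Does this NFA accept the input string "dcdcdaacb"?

Answer: REJECT

Derivation:
start: ε-closure({0}) = {0,2}
'd' @ 1: {3,4}
'c' @ 2: {1,2,5,6,7,8}  (accept∈set)
'd' @ 3: {3,4}
'c' @ 4: {1,2,5,6,7,8}  (accept∈set)
'd' @ 5: {3,4}
'a' @ 6: {1,2,5,6,7,8}  (accept∈set)
'a' @ 7: {}  — state set empty
rest 'cb' ignored (set empty)
after full input: {}  (accept=7 not in)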